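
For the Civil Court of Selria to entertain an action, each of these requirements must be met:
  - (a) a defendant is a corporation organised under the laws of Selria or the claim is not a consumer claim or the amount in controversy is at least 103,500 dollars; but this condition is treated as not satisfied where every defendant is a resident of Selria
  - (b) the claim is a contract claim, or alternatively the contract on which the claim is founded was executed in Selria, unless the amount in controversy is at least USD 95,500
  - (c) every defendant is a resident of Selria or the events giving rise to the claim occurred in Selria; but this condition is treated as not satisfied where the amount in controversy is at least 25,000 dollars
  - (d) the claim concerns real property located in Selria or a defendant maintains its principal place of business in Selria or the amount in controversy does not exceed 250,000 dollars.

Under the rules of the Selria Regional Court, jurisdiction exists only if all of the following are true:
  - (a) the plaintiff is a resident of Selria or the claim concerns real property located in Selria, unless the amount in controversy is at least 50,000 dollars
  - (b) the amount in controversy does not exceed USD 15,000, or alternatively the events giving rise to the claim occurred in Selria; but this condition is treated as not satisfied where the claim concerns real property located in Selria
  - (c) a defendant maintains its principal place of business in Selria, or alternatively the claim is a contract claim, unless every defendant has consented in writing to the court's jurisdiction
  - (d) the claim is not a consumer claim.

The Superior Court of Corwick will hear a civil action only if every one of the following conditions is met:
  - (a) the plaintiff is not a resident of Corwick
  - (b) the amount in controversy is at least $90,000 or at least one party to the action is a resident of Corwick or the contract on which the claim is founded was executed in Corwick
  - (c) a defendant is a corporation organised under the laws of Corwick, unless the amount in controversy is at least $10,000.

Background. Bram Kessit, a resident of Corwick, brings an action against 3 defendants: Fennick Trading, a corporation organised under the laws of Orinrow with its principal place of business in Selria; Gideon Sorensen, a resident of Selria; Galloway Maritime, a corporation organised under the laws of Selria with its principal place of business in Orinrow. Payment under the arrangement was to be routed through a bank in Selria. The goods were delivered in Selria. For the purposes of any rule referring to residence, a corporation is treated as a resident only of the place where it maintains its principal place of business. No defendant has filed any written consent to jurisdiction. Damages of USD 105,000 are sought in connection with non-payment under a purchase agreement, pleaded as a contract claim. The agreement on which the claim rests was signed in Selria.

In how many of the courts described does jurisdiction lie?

1

The Civil Court of Selria:
  (a) Galloway Maritime is organised under the laws of Selria — that alternative is enough. The carve-out does not apply: the defendants reside as follows — Fennick Trading in Selria, Gideon Sorensen in Selria, Galloway Maritime in Orinrow — not all in Selria. Satisfied.
  (b) The claim is a contract claim, so this disjunct is met. Condition met.
  (c) The operative events occurred in Selria — that alternative is enough. However, the amount in controversy is $105,000, which meets the USD 25,000 floor, which falls within the stated exception and so defeats the condition. Not met.
  (d) Fennick Trading has its principal place of business in Selria — that alternative is enough. Met.
  → No jurisdiction.
The Selria Regional Court:
  (a) The plaintiff resides in Corwick, not Selria; the claim does not concern real property — no alternative holds. However, the amount in controversy is $105,000, which meets the $50,000 floor, so the 'unless' proviso supplies this condition. Met.
  (b) The operative events occurred in Selria, which satisfies one of the alternatives. The carve-out does not apply: the claim does not concern real property. Met.
  (c) Fennick Trading has its principal place of business in Selria — that alternative is enough. Met.
  (d) The claim is a contract claim, not a consumer claim. Met.
  → Jurisdiction lies.
The Superior Court of Corwick:
  (a) The plaintiff resides in Corwick. Not met.
  (b) The amount in controversy is USD 105,000, which meets the USD 90,000 floor — that alternative is enough. Satisfied.
  (c) The corporate defendant(s) are organised in Orinrow, Selria, not Corwick. The proviso rescues it, though: the amount in controversy is 105,000 dollars, which meets the USD 10,000 floor. Satisfied.
  → No jurisdiction.
Courts with jurisdiction: the Selria Regional Court — 1 in total.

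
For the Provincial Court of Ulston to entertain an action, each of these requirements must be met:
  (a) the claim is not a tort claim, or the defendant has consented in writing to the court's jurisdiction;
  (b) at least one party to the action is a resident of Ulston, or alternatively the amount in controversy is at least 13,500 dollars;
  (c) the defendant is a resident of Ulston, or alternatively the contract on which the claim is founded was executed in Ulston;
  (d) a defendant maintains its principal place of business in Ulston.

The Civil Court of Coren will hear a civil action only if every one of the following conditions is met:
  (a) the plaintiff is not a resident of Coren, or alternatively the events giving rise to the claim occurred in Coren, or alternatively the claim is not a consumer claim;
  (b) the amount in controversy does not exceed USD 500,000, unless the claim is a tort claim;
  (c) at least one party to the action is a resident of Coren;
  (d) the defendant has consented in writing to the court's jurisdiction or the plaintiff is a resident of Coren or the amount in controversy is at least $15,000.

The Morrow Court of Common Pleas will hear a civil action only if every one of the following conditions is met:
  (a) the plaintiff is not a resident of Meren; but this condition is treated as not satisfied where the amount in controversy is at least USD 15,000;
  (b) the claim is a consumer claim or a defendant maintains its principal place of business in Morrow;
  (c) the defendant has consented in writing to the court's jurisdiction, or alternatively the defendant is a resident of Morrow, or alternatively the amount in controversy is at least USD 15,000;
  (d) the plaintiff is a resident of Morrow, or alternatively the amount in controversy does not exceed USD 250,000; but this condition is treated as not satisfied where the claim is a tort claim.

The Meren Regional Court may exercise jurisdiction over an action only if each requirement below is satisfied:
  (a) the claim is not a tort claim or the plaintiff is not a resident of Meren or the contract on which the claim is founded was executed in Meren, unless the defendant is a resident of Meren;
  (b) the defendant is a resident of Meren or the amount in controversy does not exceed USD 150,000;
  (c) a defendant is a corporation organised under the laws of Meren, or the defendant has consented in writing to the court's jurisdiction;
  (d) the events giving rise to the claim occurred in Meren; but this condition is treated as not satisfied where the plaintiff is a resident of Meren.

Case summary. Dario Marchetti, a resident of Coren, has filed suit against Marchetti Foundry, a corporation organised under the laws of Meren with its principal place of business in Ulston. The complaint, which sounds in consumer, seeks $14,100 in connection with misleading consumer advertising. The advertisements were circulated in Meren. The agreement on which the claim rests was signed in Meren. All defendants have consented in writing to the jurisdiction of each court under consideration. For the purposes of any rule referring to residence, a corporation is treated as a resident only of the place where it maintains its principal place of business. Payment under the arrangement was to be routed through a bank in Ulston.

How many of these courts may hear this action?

3

The Provincial Court of Ulston:
  (a) The claim is a consumer claim, not a tort claim, so one alternative holds. Condition met.
  (b) Marchetti Foundry resides in Ulston, which satisfies one of the alternatives. Condition met.
  (c) The defendant resides in Ulston — that alternative is enough. Satisfied.
  (d) Marchetti Foundry has its principal place of business in Ulston. Satisfied.
  → The court has jurisdiction.
The Civil Court of Coren:
  (a) The plaintiff resides in Coren; the operative events occurred in Meren, not Coren; the claim is a consumer claim — no alternative holds. Not met.
  (b) The amount in controversy is 14,100 dollars, within the 500,000 dollars ceiling. Met.
  (c) Dario Marchetti resides in Coren. Met.
  (d) Every defendant has filed written consent — that alternative is enough. Met.
  → The court lacks jurisdiction.
The Morrow Court of Common Pleas:
  (a) The plaintiff resides in Coren, which is not Meren. The carve-out does not apply: the amount in controversy is USD 14,100, below the $15,000 floor. Met.
  (b) The claim is a consumer claim, so this disjunct is met. Met.
  (c) Every defendant has filed written consent, which satisfies one of the alternatives. Met.
  (d) The amount in controversy is 14,100 dollars, within the USD 250,000 ceiling, which satisfies one of the alternatives. The exception is not triggered, since the claim is a consumer claim, not a tort claim. Condition met.
  → Every requirement is satisfied — jurisdiction.
The Meren Regional Court:
  (a) The claim is a consumer claim, not a tort claim, which satisfies one of the alternatives. Condition met.
  (b) The amount in controversy is USD 14,100, within the 150,000 dollars ceiling, so one alternative holds. Met.
  (c) Marchetti Foundry is organised under the laws of Meren, so this disjunct is met. Condition met.
  (d) The operative events occurred in Meren. The exception is not triggered, since the plaintiff resides in Coren, not Meren. Satisfied.
  → All conditions met; jurisdiction exists.
Courts with jurisdiction: the Provincial Court of Ulston, the Morrow Court of Common Pleas, the Meren Regional Court — 3 in total.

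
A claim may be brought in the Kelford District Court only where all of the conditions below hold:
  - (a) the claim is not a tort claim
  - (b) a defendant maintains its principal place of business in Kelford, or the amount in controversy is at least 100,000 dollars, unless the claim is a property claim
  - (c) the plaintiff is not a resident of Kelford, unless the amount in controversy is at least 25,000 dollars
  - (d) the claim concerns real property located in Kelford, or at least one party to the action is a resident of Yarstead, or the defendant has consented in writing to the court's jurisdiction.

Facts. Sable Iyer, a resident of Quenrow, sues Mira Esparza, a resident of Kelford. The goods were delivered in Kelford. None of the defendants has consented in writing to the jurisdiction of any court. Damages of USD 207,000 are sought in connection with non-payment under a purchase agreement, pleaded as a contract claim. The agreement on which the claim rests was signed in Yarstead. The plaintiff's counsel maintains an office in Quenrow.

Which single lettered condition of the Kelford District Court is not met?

The Kelford District Court:
  (a) The claim is a contract claim, not a tort claim. Satisfied.
  (b) The amount in controversy is $207,000, which meets the USD 100,000 floor, which satisfies one of the alternatives. Condition met.
  (c) The plaintiff resides in Quenrow, which is not Kelford. Condition met.
  (d) The claim does not concern real property; no party resides in Yarstead; no such written consent has been filed — no alternative holds. Not satisfied.
Only condition (d) fails.

(d)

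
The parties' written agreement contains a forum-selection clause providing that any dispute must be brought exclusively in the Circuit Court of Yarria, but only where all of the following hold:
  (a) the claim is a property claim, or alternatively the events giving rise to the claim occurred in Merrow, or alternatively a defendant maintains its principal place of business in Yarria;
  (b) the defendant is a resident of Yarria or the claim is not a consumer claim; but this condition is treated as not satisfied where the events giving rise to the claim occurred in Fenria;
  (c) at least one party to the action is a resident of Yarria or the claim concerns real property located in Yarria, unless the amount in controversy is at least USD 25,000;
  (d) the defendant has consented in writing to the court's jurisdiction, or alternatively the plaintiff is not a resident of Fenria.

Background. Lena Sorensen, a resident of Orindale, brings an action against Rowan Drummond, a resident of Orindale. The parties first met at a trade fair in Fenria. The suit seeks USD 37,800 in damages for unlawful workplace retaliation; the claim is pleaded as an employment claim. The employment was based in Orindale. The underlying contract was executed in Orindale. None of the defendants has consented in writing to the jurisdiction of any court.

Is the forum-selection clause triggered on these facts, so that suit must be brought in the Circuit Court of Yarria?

The Circuit Court of Yarria:
  (a) The claim is an employment claim, not a property claim; the operative events occurred in Orindale, not Merrow; no defendant is a corporation — every alternative fails. Fails.
  (b) The claim is an employment claim, not a consumer claim — that alternative is enough. The exception is not triggered, since the operative events occurred in Orindale, not Fenria. Condition met.
  (c) No party resides in Yarria; the claim does not concern real property — none of the alternatives is met. The proviso rescues it, though: the amount in controversy is USD 37,800, which meets the 25,000 dollars floor. Condition met.
  (d) The plaintiff resides in Orindale, which is not Fenria, so this disjunct is met. Met.
  → Forum clause is not triggered.

No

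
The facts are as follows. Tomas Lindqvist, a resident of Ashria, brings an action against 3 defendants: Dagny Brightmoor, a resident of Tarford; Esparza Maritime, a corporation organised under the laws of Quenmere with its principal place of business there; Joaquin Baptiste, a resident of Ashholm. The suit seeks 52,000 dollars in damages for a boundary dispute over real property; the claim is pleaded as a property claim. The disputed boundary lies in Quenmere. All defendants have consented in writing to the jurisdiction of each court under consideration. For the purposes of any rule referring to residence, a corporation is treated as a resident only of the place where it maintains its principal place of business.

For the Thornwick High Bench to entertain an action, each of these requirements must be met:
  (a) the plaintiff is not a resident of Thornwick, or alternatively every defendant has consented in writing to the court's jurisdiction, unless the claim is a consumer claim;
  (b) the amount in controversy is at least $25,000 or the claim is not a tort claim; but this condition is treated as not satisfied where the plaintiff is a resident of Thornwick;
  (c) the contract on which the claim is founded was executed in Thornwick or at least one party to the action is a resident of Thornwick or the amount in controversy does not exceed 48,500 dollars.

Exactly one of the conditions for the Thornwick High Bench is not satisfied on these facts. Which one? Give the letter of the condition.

The Thornwick High Bench:
  (a) The plaintiff resides in Ashria, which is not Thornwick, so one alternative holds. Met.
  (b) The amount in controversy is USD 52,000, which meets the 25,000 dollars floor, which satisfies one of the alternatives. And the carve-out is inapplicable — the plaintiff resides in Ashria, not Thornwick. Condition met.
  (c) No contract (and hence no place of execution) is alleged; no party resides in Thornwick; the amount in controversy is USD 52,000, above the 48,500 dollars ceiling — none of the alternatives is met. Not met.
Only condition (c) fails.

(c)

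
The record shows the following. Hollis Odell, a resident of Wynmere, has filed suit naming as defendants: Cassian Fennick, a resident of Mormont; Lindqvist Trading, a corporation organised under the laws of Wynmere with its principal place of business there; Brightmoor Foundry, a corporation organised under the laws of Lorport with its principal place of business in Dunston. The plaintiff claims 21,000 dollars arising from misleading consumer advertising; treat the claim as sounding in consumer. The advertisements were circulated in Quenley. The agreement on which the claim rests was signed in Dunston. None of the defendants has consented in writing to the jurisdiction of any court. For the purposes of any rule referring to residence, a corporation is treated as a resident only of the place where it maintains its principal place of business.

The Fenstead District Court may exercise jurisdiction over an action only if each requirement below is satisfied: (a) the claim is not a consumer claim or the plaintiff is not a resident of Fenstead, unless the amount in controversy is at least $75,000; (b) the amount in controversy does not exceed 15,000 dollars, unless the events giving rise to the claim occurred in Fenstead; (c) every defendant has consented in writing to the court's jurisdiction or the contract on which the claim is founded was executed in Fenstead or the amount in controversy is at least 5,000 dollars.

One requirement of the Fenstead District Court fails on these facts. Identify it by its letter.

The Fenstead District Court:
  (a) The plaintiff resides in Wynmere, which is not Fenstead, so this disjunct is met. Satisfied.
  (b) The amount in controversy is USD 21,000, above the USD 15,000 ceiling. The proviso offers no rescue either, since the operative events occurred in Quenley, not Fenstead. Not satisfied.
  (c) The amount in controversy is 21,000 dollars, which meets the USD 5,000 floor, which satisfies one of the alternatives. Satisfied.
Only condition (b) fails.

(b)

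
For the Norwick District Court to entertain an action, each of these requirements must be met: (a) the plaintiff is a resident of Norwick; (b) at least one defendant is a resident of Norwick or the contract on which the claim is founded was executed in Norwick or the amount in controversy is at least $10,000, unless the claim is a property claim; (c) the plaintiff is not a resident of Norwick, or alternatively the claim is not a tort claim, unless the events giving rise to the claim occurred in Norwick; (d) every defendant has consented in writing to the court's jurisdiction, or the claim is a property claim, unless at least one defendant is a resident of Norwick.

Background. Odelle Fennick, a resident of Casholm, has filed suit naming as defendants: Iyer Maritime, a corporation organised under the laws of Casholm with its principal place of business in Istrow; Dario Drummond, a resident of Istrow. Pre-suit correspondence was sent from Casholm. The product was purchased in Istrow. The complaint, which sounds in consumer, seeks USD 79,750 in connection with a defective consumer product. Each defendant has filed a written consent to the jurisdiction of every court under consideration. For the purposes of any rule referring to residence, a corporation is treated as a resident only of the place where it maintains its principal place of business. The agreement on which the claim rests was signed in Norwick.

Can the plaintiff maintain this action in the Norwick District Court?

The Norwick District Court:
  (a) The plaintiff resides in Casholm, not Norwick. Fails.
  (b) The contract was executed in Norwick, which satisfies one of the alternatives. Satisfied.
  (c) The plaintiff resides in Casholm, which is not Norwick, so this disjunct is met. Satisfied.
  (d) Every defendant has filed written consent — that alternative is enough. Met.
  → Not every requirement is met — no jurisdiction.

No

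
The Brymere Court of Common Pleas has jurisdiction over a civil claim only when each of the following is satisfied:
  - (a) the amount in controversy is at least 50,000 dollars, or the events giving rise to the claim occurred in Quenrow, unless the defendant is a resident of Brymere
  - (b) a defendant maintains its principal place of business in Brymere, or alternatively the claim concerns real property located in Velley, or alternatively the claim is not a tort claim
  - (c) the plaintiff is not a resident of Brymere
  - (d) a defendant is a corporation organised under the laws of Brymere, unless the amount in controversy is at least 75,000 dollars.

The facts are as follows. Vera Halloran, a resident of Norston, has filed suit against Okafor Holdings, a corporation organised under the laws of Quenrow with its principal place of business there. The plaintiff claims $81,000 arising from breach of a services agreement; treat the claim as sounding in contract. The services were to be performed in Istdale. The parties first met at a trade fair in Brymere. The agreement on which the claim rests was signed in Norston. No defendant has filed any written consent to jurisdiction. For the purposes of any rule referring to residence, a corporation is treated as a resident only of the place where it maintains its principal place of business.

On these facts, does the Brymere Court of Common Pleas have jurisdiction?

Yes

The Brymere Court of Common Pleas:
  (a) The amount in controversy is 81,000 dollars, which meets the 50,000 dollars floor, which satisfies one of the alternatives. Condition met.
  (b) The claim is a contract claim, not a tort claim — that alternative is enough. Met.
  (c) The plaintiff resides in Norston, which is not Brymere. Met.
  (d) The corporate defendant(s) are organised in Quenrow, not Brymere. But the amount in controversy is 81,000 dollars, which meets the $75,000 floor, and the 'unless' clause therefore excuses the requirement. Met.
  → The court has jurisdiction.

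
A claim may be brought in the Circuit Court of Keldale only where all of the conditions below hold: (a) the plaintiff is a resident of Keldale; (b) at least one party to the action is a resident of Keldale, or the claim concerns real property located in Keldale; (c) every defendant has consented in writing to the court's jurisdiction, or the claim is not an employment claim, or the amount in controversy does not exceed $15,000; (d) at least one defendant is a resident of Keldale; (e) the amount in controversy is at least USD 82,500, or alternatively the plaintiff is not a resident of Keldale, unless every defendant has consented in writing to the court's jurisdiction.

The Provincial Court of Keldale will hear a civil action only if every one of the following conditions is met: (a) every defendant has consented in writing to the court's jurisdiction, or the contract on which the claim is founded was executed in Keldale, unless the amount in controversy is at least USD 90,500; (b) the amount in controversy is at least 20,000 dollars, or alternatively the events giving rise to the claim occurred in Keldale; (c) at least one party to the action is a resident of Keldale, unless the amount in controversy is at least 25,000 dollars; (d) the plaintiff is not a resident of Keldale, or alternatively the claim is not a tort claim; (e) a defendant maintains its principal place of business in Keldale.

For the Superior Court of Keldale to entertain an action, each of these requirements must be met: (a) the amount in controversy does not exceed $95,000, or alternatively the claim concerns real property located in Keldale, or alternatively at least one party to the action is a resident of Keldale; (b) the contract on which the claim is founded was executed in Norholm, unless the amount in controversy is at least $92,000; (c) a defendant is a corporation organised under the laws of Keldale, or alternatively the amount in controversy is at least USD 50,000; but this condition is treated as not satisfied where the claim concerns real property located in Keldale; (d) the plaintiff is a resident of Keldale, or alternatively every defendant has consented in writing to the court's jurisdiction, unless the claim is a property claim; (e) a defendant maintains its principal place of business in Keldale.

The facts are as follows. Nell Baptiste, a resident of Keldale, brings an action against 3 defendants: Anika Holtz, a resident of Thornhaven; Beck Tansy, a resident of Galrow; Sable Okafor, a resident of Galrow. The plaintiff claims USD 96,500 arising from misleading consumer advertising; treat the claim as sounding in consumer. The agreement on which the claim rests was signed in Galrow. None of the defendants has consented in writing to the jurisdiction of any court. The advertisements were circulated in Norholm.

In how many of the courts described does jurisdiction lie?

0

The Circuit Court of Keldale:
  (a) The plaintiff resides in Keldale. Satisfied.
  (b) Nell Baptiste resides in Keldale, which satisfies one of the alternatives. Satisfied.
  (c) The claim is a consumer claim, not an employment claim — that alternative is enough. Satisfied.
  (d) No defendant resides in Keldale (they reside in Thornhaven, Galrow, Galrow). Fails.
  (e) The amount in controversy is 96,500 dollars, which meets the 82,500 dollars floor, so this disjunct is met. Condition met.
  → No jurisdiction.
The Provincial Court of Keldale:
  (a) No such written consent has been filed; the contract was executed in Galrow, not Keldale — every alternative fails. The proviso rescues it, though: the amount in controversy is $96,500, which meets the $90,500 floor. Condition met.
  (b) The amount in controversy is $96,500, which meets the 20,000 dollars floor — that alternative is enough. Condition met.
  (c) Nell Baptiste resides in Keldale. Satisfied.
  (d) The claim is a consumer claim, not a tort claim — that alternative is enough. Condition met.
  (e) No defendant is a corporation. Not met.
  → No jurisdiction.
The Superior Court of Keldale:
  (a) Nell Baptiste resides in Keldale, so one alternative holds. Met.
  (b) The contract was executed in Galrow, not Norholm. However, the amount in controversy is $96,500, which meets the $92,000 floor, so the 'unless' proviso supplies this condition. Condition met.
  (c) The amount in controversy is 96,500 dollars, which meets the $50,000 floor — that alternative is enough. The carve-out does not apply: the claim does not concern real property. Condition met.
  (d) The plaintiff resides in Keldale, which satisfies one of the alternatives. Satisfied.
  (e) No defendant is a corporation. Condition not met.
  → Not every requirement is met — no jurisdiction.
No court satisfies all of its conditions.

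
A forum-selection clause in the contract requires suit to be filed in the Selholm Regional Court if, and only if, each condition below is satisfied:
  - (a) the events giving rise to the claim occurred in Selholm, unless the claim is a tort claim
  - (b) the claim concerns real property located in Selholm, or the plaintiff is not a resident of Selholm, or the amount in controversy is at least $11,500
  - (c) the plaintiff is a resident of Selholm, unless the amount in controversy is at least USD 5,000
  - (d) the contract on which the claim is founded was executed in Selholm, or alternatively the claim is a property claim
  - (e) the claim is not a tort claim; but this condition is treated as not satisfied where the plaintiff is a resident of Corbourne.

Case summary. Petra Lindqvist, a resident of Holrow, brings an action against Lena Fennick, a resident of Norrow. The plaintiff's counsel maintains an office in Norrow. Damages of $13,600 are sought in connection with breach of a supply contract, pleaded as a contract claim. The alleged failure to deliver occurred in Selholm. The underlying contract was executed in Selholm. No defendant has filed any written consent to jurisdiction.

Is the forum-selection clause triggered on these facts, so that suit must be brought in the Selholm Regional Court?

Yes

The Selholm Regional Court:
  (a) The operative events occurred in Selholm. Satisfied.
  (b) The plaintiff resides in Holrow, which is not Selholm, so one alternative holds. Condition met.
  (c) The plaintiff resides in Holrow, not Selholm. But the amount in controversy is 13,600 dollars, which meets the $5,000 floor, and the 'unless' clause therefore excuses the requirement. Satisfied.
  (d) The contract was executed in Selholm, so one alternative holds. Condition met.
  (e) The claim is a contract claim, not a tort claim. The exception is not triggered, since the plaintiff resides in Holrow, not Corbourne. Met.
  → The clause applies.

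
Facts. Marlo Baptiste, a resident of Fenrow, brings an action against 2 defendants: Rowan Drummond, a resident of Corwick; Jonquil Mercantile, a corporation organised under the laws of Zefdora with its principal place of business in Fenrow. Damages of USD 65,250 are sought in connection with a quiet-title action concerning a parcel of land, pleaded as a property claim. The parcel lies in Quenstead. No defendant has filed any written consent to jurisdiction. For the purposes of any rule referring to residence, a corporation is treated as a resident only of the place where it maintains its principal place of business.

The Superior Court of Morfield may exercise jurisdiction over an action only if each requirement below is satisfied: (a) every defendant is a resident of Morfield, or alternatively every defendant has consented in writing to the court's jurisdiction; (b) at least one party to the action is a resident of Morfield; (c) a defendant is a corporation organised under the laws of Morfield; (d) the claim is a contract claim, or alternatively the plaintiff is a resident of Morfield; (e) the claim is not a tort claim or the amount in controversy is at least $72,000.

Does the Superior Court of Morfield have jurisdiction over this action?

The Superior Court of Morfield:
  (a) The defendants reside as follows — Rowan Drummond in Corwick, Jonquil Mercantile in Fenrow — not all in Morfield; no such written consent has been filed — no alternative holds. Fails.
  (b) No party resides in Morfield. Condition not met.
  (c) The corporate defendant(s) are organised in Zefdora, not Morfield. Fails.
  (d) The claim is a property claim, not a contract claim; the plaintiff resides in Fenrow, not Morfield — every alternative fails. Not satisfied.
  (e) The claim is a property claim, not a tort claim, so this disjunct is met. Met.
  → The court lacks jurisdiction.

No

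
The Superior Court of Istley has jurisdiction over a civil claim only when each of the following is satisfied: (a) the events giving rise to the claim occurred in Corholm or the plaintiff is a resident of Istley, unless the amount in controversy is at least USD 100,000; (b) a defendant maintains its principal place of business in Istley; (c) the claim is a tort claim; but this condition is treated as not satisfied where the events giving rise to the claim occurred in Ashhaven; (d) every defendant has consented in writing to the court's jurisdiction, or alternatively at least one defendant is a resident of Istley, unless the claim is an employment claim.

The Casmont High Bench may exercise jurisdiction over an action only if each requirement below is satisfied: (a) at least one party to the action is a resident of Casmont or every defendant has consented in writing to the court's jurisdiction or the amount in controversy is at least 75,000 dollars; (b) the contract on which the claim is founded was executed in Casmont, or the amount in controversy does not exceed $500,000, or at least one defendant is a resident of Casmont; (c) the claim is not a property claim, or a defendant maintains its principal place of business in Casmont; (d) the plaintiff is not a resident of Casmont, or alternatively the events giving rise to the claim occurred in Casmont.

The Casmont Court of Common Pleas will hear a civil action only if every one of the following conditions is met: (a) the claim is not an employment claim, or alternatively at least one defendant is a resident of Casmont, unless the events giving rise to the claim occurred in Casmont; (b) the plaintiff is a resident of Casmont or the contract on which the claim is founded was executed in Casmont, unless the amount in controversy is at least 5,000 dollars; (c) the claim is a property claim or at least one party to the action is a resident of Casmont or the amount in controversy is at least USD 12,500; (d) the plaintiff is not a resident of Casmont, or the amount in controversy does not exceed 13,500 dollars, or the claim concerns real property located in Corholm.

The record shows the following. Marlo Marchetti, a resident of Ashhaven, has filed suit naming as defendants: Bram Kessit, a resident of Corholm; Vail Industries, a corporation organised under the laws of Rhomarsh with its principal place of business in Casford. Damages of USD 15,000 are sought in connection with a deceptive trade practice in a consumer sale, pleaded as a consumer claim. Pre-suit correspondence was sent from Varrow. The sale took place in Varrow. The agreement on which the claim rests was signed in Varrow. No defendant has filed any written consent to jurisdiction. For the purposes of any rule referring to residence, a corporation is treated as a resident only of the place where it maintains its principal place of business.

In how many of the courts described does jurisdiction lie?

The Superior Court of Istley:
  (a) The operative events occurred in Varrow, not Corholm; the plaintiff resides in Ashhaven, not Istley — every alternative fails. The proviso offers no rescue either, since the amount in controversy is 15,000 dollars, below the 100,000 dollars floor. Fails.
  (b) The corporate defendant(s) have their principal place of business in Casford, not Istley. Not satisfied.
  (c) The claim is a consumer claim, not a tort claim. Not satisfied.
  (d) No such written consent has been filed; no defendant resides in Istley (they reside in Corholm, Casford) — none of the alternatives is met. And the claim is a consumer claim, not an employment claim, so the proviso does not save it. Not satisfied.
  → At least one condition fails; no jurisdiction.
The Casmont High Bench:
  (a) No party resides in Casmont; no such written consent has been filed; the amount in controversy is $15,000, below the $75,000 floor — none of the alternatives is met. Condition not met.
  (b) The amount in controversy is USD 15,000, within the $500,000 ceiling, so this disjunct is met. Condition met.
  (c) The claim is a consumer claim, not a property claim — that alternative is enough. Met.
  (d) The plaintiff resides in Ashhaven, which is not Casmont, so this disjunct is met. Condition met.
  → At least one condition fails; no jurisdiction.
The Casmont Court of Common Pleas:
  (a) The claim is a consumer claim, not an employment claim, so this disjunct is met. Satisfied.
  (b) The plaintiff resides in Ashhaven, not Casmont; the contract was executed in Varrow, not Casmont — none of the alternatives is met. But the amount in controversy is 15,000 dollars, which meets the $5,000 floor, and the 'unless' clause therefore excuses the requirement. Met.
  (c) The amount in controversy is 15,000 dollars, which meets the 12,500 dollars floor, which satisfies one of the alternatives. Met.
  (d) The plaintiff resides in Ashhaven, which is not Casmont, so this disjunct is met. Condition met.
  → Every requirement is satisfied — jurisdiction.
Courts with jurisdiction: the Casmont Court of Common Pleas — 1 in total.

1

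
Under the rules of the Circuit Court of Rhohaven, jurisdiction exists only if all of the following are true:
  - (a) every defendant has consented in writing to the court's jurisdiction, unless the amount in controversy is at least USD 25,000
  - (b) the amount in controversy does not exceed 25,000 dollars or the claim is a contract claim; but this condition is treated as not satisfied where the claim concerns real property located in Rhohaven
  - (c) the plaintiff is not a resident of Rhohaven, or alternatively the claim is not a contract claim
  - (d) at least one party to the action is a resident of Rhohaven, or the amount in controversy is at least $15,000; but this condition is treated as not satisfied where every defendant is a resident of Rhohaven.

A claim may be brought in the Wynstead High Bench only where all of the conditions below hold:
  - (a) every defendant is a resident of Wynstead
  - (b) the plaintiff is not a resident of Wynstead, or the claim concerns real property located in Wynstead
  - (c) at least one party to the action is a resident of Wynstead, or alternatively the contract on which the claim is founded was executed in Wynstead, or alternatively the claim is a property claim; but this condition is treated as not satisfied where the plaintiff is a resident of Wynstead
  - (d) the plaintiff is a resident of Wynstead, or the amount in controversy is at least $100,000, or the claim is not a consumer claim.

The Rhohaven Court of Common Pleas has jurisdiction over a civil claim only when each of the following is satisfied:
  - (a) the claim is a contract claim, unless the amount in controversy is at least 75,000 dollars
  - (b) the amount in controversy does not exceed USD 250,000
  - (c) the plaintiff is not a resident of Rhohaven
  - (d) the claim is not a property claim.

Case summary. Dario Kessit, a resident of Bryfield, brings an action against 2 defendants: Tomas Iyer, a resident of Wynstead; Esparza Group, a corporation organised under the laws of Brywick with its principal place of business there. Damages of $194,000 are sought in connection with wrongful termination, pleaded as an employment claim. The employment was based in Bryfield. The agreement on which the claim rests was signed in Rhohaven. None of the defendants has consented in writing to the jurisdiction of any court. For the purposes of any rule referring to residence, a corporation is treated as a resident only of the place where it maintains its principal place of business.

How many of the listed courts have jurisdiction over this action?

The Circuit Court of Rhohaven:
  (a) No such written consent has been filed. The proviso rescues it, though: the amount in controversy is 194,000 dollars, which meets the 25,000 dollars floor. Met.
  (b) The amount in controversy is 194,000 dollars, above the $25,000 ceiling; the claim is an employment claim, not a contract claim — every alternative fails. Fails.
  (c) The plaintiff resides in Bryfield, which is not Rhohaven — that alternative is enough. Condition met.
  (d) The amount in controversy is 194,000 dollars, which meets the $15,000 floor, so this disjunct is met. And the carve-out is inapplicable — the defendants reside as follows — Tomas Iyer in Wynstead, Esparza Group in Brywick — not all in Rhohaven. Condition met.
  → Not every requirement is met — no jurisdiction.
The Wynstead High Bench:
  (a) The defendants reside as follows — Tomas Iyer in Wynstead, Esparza Group in Brywick — not all in Wynstead. Not met.
  (b) The plaintiff resides in Bryfield, which is not Wynstead, which satisfies one of the alternatives. Satisfied.
  (c) Tomas Iyer resides in Wynstead — that alternative is enough. And the carve-out is inapplicable — the plaintiff resides in Bryfield, not Wynstead. Satisfied.
  (d) The amount in controversy is USD 194,000, which meets the $100,000 floor, so this disjunct is met. Condition met.
  → At least one condition fails; no jurisdiction.
The Rhohaven Court of Common Pleas:
  (a) The claim is an employment claim, not a contract claim. But the amount in controversy is $194,000, which meets the $75,000 floor, and the 'unless' clause therefore excuses the requirement. Met.
  (b) The amount in controversy is 194,000 dollars, within the USD 250,000 ceiling. Condition met.
  (c) The plaintiff resides in Bryfield, which is not Rhohaven. Met.
  (d) The claim is an employment claim, not a property claim. Met.
  → The court has jurisdiction.
Courts with jurisdiction: the Rhohaven Court of Common Pleas — 1 in total.

1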